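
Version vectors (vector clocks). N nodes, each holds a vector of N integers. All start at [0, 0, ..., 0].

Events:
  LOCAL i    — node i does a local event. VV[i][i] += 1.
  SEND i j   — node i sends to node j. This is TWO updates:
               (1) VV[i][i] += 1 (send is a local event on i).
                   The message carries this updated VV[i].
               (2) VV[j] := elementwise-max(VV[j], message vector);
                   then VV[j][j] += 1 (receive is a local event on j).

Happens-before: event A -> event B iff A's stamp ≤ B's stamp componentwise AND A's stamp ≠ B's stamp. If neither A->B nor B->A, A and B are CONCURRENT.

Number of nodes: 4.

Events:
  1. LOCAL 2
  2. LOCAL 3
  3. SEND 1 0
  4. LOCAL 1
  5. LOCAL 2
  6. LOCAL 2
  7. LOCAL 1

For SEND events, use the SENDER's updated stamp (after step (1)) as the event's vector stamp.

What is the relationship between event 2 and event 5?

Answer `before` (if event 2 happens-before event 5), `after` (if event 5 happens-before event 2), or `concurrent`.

Initial: VV[0]=[0, 0, 0, 0]
Initial: VV[1]=[0, 0, 0, 0]
Initial: VV[2]=[0, 0, 0, 0]
Initial: VV[3]=[0, 0, 0, 0]
Event 1: LOCAL 2: VV[2][2]++ -> VV[2]=[0, 0, 1, 0]
Event 2: LOCAL 3: VV[3][3]++ -> VV[3]=[0, 0, 0, 1]
Event 3: SEND 1->0: VV[1][1]++ -> VV[1]=[0, 1, 0, 0], msg_vec=[0, 1, 0, 0]; VV[0]=max(VV[0],msg_vec) then VV[0][0]++ -> VV[0]=[1, 1, 0, 0]
Event 4: LOCAL 1: VV[1][1]++ -> VV[1]=[0, 2, 0, 0]
Event 5: LOCAL 2: VV[2][2]++ -> VV[2]=[0, 0, 2, 0]
Event 6: LOCAL 2: VV[2][2]++ -> VV[2]=[0, 0, 3, 0]
Event 7: LOCAL 1: VV[1][1]++ -> VV[1]=[0, 3, 0, 0]
Event 2 stamp: [0, 0, 0, 1]
Event 5 stamp: [0, 0, 2, 0]
[0, 0, 0, 1] <= [0, 0, 2, 0]? False
[0, 0, 2, 0] <= [0, 0, 0, 1]? False
Relation: concurrent

Answer: concurrent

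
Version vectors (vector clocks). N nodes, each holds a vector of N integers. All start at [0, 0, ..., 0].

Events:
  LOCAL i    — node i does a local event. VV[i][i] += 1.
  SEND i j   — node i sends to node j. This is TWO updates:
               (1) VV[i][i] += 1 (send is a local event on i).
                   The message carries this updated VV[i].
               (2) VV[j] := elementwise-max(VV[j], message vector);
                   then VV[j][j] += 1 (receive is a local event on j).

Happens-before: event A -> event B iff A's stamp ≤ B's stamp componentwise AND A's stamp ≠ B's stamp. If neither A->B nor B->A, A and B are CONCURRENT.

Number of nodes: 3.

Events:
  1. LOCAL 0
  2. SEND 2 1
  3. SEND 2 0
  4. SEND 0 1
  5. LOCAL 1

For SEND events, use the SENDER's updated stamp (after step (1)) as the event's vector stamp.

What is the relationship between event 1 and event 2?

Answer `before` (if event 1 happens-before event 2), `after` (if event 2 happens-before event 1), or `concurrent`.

Answer: concurrent

Derivation:
Initial: VV[0]=[0, 0, 0]
Initial: VV[1]=[0, 0, 0]
Initial: VV[2]=[0, 0, 0]
Event 1: LOCAL 0: VV[0][0]++ -> VV[0]=[1, 0, 0]
Event 2: SEND 2->1: VV[2][2]++ -> VV[2]=[0, 0, 1], msg_vec=[0, 0, 1]; VV[1]=max(VV[1],msg_vec) then VV[1][1]++ -> VV[1]=[0, 1, 1]
Event 3: SEND 2->0: VV[2][2]++ -> VV[2]=[0, 0, 2], msg_vec=[0, 0, 2]; VV[0]=max(VV[0],msg_vec) then VV[0][0]++ -> VV[0]=[2, 0, 2]
Event 4: SEND 0->1: VV[0][0]++ -> VV[0]=[3, 0, 2], msg_vec=[3, 0, 2]; VV[1]=max(VV[1],msg_vec) then VV[1][1]++ -> VV[1]=[3, 2, 2]
Event 5: LOCAL 1: VV[1][1]++ -> VV[1]=[3, 3, 2]
Event 1 stamp: [1, 0, 0]
Event 2 stamp: [0, 0, 1]
[1, 0, 0] <= [0, 0, 1]? False
[0, 0, 1] <= [1, 0, 0]? False
Relation: concurrent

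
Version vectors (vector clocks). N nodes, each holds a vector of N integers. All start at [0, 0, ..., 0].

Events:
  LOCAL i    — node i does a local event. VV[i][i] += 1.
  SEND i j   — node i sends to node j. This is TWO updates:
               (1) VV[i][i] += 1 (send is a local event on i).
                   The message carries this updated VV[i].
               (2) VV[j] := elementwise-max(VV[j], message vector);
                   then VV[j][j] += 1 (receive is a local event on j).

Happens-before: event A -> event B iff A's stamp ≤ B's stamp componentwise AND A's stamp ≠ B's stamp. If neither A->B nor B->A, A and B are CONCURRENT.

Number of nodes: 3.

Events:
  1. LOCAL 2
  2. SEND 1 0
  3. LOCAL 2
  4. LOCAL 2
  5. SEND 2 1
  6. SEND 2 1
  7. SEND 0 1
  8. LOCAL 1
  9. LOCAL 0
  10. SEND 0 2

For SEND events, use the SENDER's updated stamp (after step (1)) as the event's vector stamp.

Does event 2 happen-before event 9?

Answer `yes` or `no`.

Initial: VV[0]=[0, 0, 0]
Initial: VV[1]=[0, 0, 0]
Initial: VV[2]=[0, 0, 0]
Event 1: LOCAL 2: VV[2][2]++ -> VV[2]=[0, 0, 1]
Event 2: SEND 1->0: VV[1][1]++ -> VV[1]=[0, 1, 0], msg_vec=[0, 1, 0]; VV[0]=max(VV[0],msg_vec) then VV[0][0]++ -> VV[0]=[1, 1, 0]
Event 3: LOCAL 2: VV[2][2]++ -> VV[2]=[0, 0, 2]
Event 4: LOCAL 2: VV[2][2]++ -> VV[2]=[0, 0, 3]
Event 5: SEND 2->1: VV[2][2]++ -> VV[2]=[0, 0, 4], msg_vec=[0, 0, 4]; VV[1]=max(VV[1],msg_vec) then VV[1][1]++ -> VV[1]=[0, 2, 4]
Event 6: SEND 2->1: VV[2][2]++ -> VV[2]=[0, 0, 5], msg_vec=[0, 0, 5]; VV[1]=max(VV[1],msg_vec) then VV[1][1]++ -> VV[1]=[0, 3, 5]
Event 7: SEND 0->1: VV[0][0]++ -> VV[0]=[2, 1, 0], msg_vec=[2, 1, 0]; VV[1]=max(VV[1],msg_vec) then VV[1][1]++ -> VV[1]=[2, 4, 5]
Event 8: LOCAL 1: VV[1][1]++ -> VV[1]=[2, 5, 5]
Event 9: LOCAL 0: VV[0][0]++ -> VV[0]=[3, 1, 0]
Event 10: SEND 0->2: VV[0][0]++ -> VV[0]=[4, 1, 0], msg_vec=[4, 1, 0]; VV[2]=max(VV[2],msg_vec) then VV[2][2]++ -> VV[2]=[4, 1, 6]
Event 2 stamp: [0, 1, 0]
Event 9 stamp: [3, 1, 0]
[0, 1, 0] <= [3, 1, 0]? True. Equal? False. Happens-before: True

Answer: yes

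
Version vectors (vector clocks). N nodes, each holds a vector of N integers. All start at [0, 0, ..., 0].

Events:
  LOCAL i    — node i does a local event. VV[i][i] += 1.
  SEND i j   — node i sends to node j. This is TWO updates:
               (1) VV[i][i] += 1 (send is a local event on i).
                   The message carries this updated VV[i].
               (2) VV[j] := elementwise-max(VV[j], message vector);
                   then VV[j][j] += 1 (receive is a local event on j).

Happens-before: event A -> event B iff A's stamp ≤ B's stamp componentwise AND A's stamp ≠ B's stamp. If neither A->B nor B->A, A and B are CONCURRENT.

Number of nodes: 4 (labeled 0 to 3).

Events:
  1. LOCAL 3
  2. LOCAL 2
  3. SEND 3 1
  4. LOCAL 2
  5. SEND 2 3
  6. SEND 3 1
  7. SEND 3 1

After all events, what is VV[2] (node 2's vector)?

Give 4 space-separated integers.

Answer: 0 0 3 0

Derivation:
Initial: VV[0]=[0, 0, 0, 0]
Initial: VV[1]=[0, 0, 0, 0]
Initial: VV[2]=[0, 0, 0, 0]
Initial: VV[3]=[0, 0, 0, 0]
Event 1: LOCAL 3: VV[3][3]++ -> VV[3]=[0, 0, 0, 1]
Event 2: LOCAL 2: VV[2][2]++ -> VV[2]=[0, 0, 1, 0]
Event 3: SEND 3->1: VV[3][3]++ -> VV[3]=[0, 0, 0, 2], msg_vec=[0, 0, 0, 2]; VV[1]=max(VV[1],msg_vec) then VV[1][1]++ -> VV[1]=[0, 1, 0, 2]
Event 4: LOCAL 2: VV[2][2]++ -> VV[2]=[0, 0, 2, 0]
Event 5: SEND 2->3: VV[2][2]++ -> VV[2]=[0, 0, 3, 0], msg_vec=[0, 0, 3, 0]; VV[3]=max(VV[3],msg_vec) then VV[3][3]++ -> VV[3]=[0, 0, 3, 3]
Event 6: SEND 3->1: VV[3][3]++ -> VV[3]=[0, 0, 3, 4], msg_vec=[0, 0, 3, 4]; VV[1]=max(VV[1],msg_vec) then VV[1][1]++ -> VV[1]=[0, 2, 3, 4]
Event 7: SEND 3->1: VV[3][3]++ -> VV[3]=[0, 0, 3, 5], msg_vec=[0, 0, 3, 5]; VV[1]=max(VV[1],msg_vec) then VV[1][1]++ -> VV[1]=[0, 3, 3, 5]
Final vectors: VV[0]=[0, 0, 0, 0]; VV[1]=[0, 3, 3, 5]; VV[2]=[0, 0, 3, 0]; VV[3]=[0, 0, 3, 5]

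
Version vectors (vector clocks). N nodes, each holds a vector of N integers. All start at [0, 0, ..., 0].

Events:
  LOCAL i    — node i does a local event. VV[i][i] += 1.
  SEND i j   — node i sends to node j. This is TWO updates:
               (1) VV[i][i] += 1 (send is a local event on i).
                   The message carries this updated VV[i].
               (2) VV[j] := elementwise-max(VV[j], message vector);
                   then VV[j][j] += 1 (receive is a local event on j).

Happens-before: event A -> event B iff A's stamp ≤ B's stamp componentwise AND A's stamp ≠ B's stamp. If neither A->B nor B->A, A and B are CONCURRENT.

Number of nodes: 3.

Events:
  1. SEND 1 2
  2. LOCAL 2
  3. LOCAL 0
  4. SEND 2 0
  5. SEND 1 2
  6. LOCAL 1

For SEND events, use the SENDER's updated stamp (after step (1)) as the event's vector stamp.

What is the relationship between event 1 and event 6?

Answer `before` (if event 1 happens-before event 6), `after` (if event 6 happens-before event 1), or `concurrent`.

Initial: VV[0]=[0, 0, 0]
Initial: VV[1]=[0, 0, 0]
Initial: VV[2]=[0, 0, 0]
Event 1: SEND 1->2: VV[1][1]++ -> VV[1]=[0, 1, 0], msg_vec=[0, 1, 0]; VV[2]=max(VV[2],msg_vec) then VV[2][2]++ -> VV[2]=[0, 1, 1]
Event 2: LOCAL 2: VV[2][2]++ -> VV[2]=[0, 1, 2]
Event 3: LOCAL 0: VV[0][0]++ -> VV[0]=[1, 0, 0]
Event 4: SEND 2->0: VV[2][2]++ -> VV[2]=[0, 1, 3], msg_vec=[0, 1, 3]; VV[0]=max(VV[0],msg_vec) then VV[0][0]++ -> VV[0]=[2, 1, 3]
Event 5: SEND 1->2: VV[1][1]++ -> VV[1]=[0, 2, 0], msg_vec=[0, 2, 0]; VV[2]=max(VV[2],msg_vec) then VV[2][2]++ -> VV[2]=[0, 2, 4]
Event 6: LOCAL 1: VV[1][1]++ -> VV[1]=[0, 3, 0]
Event 1 stamp: [0, 1, 0]
Event 6 stamp: [0, 3, 0]
[0, 1, 0] <= [0, 3, 0]? True
[0, 3, 0] <= [0, 1, 0]? False
Relation: before

Answer: before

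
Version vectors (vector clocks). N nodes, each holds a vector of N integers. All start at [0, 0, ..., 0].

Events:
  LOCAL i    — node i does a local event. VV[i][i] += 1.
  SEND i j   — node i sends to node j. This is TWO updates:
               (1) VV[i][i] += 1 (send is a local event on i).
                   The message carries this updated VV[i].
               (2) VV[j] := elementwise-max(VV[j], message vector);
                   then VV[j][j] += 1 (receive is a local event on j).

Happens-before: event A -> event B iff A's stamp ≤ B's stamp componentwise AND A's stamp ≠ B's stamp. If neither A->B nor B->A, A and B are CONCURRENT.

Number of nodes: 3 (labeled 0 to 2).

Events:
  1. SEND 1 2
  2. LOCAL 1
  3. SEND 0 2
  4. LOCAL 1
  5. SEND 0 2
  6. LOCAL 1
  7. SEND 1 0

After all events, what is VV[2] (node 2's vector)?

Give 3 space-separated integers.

Answer: 2 1 3

Derivation:
Initial: VV[0]=[0, 0, 0]
Initial: VV[1]=[0, 0, 0]
Initial: VV[2]=[0, 0, 0]
Event 1: SEND 1->2: VV[1][1]++ -> VV[1]=[0, 1, 0], msg_vec=[0, 1, 0]; VV[2]=max(VV[2],msg_vec) then VV[2][2]++ -> VV[2]=[0, 1, 1]
Event 2: LOCAL 1: VV[1][1]++ -> VV[1]=[0, 2, 0]
Event 3: SEND 0->2: VV[0][0]++ -> VV[0]=[1, 0, 0], msg_vec=[1, 0, 0]; VV[2]=max(VV[2],msg_vec) then VV[2][2]++ -> VV[2]=[1, 1, 2]
Event 4: LOCAL 1: VV[1][1]++ -> VV[1]=[0, 3, 0]
Event 5: SEND 0->2: VV[0][0]++ -> VV[0]=[2, 0, 0], msg_vec=[2, 0, 0]; VV[2]=max(VV[2],msg_vec) then VV[2][2]++ -> VV[2]=[2, 1, 3]
Event 6: LOCAL 1: VV[1][1]++ -> VV[1]=[0, 4, 0]
Event 7: SEND 1->0: VV[1][1]++ -> VV[1]=[0, 5, 0], msg_vec=[0, 5, 0]; VV[0]=max(VV[0],msg_vec) then VV[0][0]++ -> VV[0]=[3, 5, 0]
Final vectors: VV[0]=[3, 5, 0]; VV[1]=[0, 5, 0]; VV[2]=[2, 1, 3]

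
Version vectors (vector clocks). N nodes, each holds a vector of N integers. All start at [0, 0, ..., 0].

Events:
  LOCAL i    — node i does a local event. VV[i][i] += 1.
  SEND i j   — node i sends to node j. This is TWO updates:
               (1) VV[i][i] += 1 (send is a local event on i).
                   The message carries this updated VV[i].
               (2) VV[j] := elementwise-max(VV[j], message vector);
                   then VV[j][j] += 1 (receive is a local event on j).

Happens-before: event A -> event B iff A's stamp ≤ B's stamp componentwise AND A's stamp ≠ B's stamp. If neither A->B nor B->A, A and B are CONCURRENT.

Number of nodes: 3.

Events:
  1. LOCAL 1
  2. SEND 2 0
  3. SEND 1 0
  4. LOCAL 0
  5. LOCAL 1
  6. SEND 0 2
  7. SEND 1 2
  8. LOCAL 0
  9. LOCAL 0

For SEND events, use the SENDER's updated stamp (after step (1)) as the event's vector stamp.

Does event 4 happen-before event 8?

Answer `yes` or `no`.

Answer: yes

Derivation:
Initial: VV[0]=[0, 0, 0]
Initial: VV[1]=[0, 0, 0]
Initial: VV[2]=[0, 0, 0]
Event 1: LOCAL 1: VV[1][1]++ -> VV[1]=[0, 1, 0]
Event 2: SEND 2->0: VV[2][2]++ -> VV[2]=[0, 0, 1], msg_vec=[0, 0, 1]; VV[0]=max(VV[0],msg_vec) then VV[0][0]++ -> VV[0]=[1, 0, 1]
Event 3: SEND 1->0: VV[1][1]++ -> VV[1]=[0, 2, 0], msg_vec=[0, 2, 0]; VV[0]=max(VV[0],msg_vec) then VV[0][0]++ -> VV[0]=[2, 2, 1]
Event 4: LOCAL 0: VV[0][0]++ -> VV[0]=[3, 2, 1]
Event 5: LOCAL 1: VV[1][1]++ -> VV[1]=[0, 3, 0]
Event 6: SEND 0->2: VV[0][0]++ -> VV[0]=[4, 2, 1], msg_vec=[4, 2, 1]; VV[2]=max(VV[2],msg_vec) then VV[2][2]++ -> VV[2]=[4, 2, 2]
Event 7: SEND 1->2: VV[1][1]++ -> VV[1]=[0, 4, 0], msg_vec=[0, 4, 0]; VV[2]=max(VV[2],msg_vec) then VV[2][2]++ -> VV[2]=[4, 4, 3]
Event 8: LOCAL 0: VV[0][0]++ -> VV[0]=[5, 2, 1]
Event 9: LOCAL 0: VV[0][0]++ -> VV[0]=[6, 2, 1]
Event 4 stamp: [3, 2, 1]
Event 8 stamp: [5, 2, 1]
[3, 2, 1] <= [5, 2, 1]? True. Equal? False. Happens-before: True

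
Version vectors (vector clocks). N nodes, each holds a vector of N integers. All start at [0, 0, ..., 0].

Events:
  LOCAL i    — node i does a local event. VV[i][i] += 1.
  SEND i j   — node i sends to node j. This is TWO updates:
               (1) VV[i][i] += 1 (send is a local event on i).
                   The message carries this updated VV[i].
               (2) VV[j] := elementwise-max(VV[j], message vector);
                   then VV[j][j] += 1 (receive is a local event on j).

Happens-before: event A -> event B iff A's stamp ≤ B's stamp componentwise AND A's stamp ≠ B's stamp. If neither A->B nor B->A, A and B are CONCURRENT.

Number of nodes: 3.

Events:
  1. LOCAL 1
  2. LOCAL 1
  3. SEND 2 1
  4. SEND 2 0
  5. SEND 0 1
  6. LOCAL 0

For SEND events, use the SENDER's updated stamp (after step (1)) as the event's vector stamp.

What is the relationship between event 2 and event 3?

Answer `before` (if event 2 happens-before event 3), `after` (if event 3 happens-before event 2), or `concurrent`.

Initial: VV[0]=[0, 0, 0]
Initial: VV[1]=[0, 0, 0]
Initial: VV[2]=[0, 0, 0]
Event 1: LOCAL 1: VV[1][1]++ -> VV[1]=[0, 1, 0]
Event 2: LOCAL 1: VV[1][1]++ -> VV[1]=[0, 2, 0]
Event 3: SEND 2->1: VV[2][2]++ -> VV[2]=[0, 0, 1], msg_vec=[0, 0, 1]; VV[1]=max(VV[1],msg_vec) then VV[1][1]++ -> VV[1]=[0, 3, 1]
Event 4: SEND 2->0: VV[2][2]++ -> VV[2]=[0, 0, 2], msg_vec=[0, 0, 2]; VV[0]=max(VV[0],msg_vec) then VV[0][0]++ -> VV[0]=[1, 0, 2]
Event 5: SEND 0->1: VV[0][0]++ -> VV[0]=[2, 0, 2], msg_vec=[2, 0, 2]; VV[1]=max(VV[1],msg_vec) then VV[1][1]++ -> VV[1]=[2, 4, 2]
Event 6: LOCAL 0: VV[0][0]++ -> VV[0]=[3, 0, 2]
Event 2 stamp: [0, 2, 0]
Event 3 stamp: [0, 0, 1]
[0, 2, 0] <= [0, 0, 1]? False
[0, 0, 1] <= [0, 2, 0]? False
Relation: concurrent

Answer: concurrent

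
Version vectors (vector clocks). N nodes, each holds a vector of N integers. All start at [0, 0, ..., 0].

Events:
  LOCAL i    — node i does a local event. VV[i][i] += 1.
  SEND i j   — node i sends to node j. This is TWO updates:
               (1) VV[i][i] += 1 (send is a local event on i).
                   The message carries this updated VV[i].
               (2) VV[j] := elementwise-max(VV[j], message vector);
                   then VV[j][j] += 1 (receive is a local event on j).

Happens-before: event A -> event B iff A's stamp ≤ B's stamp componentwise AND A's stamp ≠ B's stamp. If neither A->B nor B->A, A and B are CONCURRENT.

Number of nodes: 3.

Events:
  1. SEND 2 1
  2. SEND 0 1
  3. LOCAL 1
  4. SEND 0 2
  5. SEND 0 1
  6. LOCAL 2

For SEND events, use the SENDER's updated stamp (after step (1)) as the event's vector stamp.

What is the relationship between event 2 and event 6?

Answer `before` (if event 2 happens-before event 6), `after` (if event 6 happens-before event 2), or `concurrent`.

Initial: VV[0]=[0, 0, 0]
Initial: VV[1]=[0, 0, 0]
Initial: VV[2]=[0, 0, 0]
Event 1: SEND 2->1: VV[2][2]++ -> VV[2]=[0, 0, 1], msg_vec=[0, 0, 1]; VV[1]=max(VV[1],msg_vec) then VV[1][1]++ -> VV[1]=[0, 1, 1]
Event 2: SEND 0->1: VV[0][0]++ -> VV[0]=[1, 0, 0], msg_vec=[1, 0, 0]; VV[1]=max(VV[1],msg_vec) then VV[1][1]++ -> VV[1]=[1, 2, 1]
Event 3: LOCAL 1: VV[1][1]++ -> VV[1]=[1, 3, 1]
Event 4: SEND 0->2: VV[0][0]++ -> VV[0]=[2, 0, 0], msg_vec=[2, 0, 0]; VV[2]=max(VV[2],msg_vec) then VV[2][2]++ -> VV[2]=[2, 0, 2]
Event 5: SEND 0->1: VV[0][0]++ -> VV[0]=[3, 0, 0], msg_vec=[3, 0, 0]; VV[1]=max(VV[1],msg_vec) then VV[1][1]++ -> VV[1]=[3, 4, 1]
Event 6: LOCAL 2: VV[2][2]++ -> VV[2]=[2, 0, 3]
Event 2 stamp: [1, 0, 0]
Event 6 stamp: [2, 0, 3]
[1, 0, 0] <= [2, 0, 3]? True
[2, 0, 3] <= [1, 0, 0]? False
Relation: before

Answer: before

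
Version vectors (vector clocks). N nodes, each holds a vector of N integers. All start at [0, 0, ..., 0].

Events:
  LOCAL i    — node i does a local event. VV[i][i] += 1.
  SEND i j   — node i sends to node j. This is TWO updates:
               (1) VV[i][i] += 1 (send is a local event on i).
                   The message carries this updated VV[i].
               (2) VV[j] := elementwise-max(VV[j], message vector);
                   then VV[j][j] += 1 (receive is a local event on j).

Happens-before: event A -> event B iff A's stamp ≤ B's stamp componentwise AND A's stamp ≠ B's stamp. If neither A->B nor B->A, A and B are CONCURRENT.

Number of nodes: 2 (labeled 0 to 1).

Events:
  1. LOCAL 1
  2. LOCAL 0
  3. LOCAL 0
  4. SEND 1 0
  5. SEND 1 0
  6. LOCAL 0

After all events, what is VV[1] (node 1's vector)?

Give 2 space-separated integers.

Initial: VV[0]=[0, 0]
Initial: VV[1]=[0, 0]
Event 1: LOCAL 1: VV[1][1]++ -> VV[1]=[0, 1]
Event 2: LOCAL 0: VV[0][0]++ -> VV[0]=[1, 0]
Event 3: LOCAL 0: VV[0][0]++ -> VV[0]=[2, 0]
Event 4: SEND 1->0: VV[1][1]++ -> VV[1]=[0, 2], msg_vec=[0, 2]; VV[0]=max(VV[0],msg_vec) then VV[0][0]++ -> VV[0]=[3, 2]
Event 5: SEND 1->0: VV[1][1]++ -> VV[1]=[0, 3], msg_vec=[0, 3]; VV[0]=max(VV[0],msg_vec) then VV[0][0]++ -> VV[0]=[4, 3]
Event 6: LOCAL 0: VV[0][0]++ -> VV[0]=[5, 3]
Final vectors: VV[0]=[5, 3]; VV[1]=[0, 3]

Answer: 0 3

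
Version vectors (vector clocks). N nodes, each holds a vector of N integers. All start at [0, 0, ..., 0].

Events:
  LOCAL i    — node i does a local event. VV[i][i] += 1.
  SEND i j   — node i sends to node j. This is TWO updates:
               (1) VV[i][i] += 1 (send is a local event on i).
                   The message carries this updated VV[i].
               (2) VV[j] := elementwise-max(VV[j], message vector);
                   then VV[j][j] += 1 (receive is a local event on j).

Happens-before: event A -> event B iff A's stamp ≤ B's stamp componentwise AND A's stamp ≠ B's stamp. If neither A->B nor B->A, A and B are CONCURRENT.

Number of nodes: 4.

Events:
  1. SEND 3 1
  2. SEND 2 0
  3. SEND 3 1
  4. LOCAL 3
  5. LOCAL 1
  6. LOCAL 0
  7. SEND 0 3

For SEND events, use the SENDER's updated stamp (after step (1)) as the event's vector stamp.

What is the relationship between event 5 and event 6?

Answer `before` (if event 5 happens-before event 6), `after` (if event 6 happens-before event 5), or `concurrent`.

Answer: concurrent

Derivation:
Initial: VV[0]=[0, 0, 0, 0]
Initial: VV[1]=[0, 0, 0, 0]
Initial: VV[2]=[0, 0, 0, 0]
Initial: VV[3]=[0, 0, 0, 0]
Event 1: SEND 3->1: VV[3][3]++ -> VV[3]=[0, 0, 0, 1], msg_vec=[0, 0, 0, 1]; VV[1]=max(VV[1],msg_vec) then VV[1][1]++ -> VV[1]=[0, 1, 0, 1]
Event 2: SEND 2->0: VV[2][2]++ -> VV[2]=[0, 0, 1, 0], msg_vec=[0, 0, 1, 0]; VV[0]=max(VV[0],msg_vec) then VV[0][0]++ -> VV[0]=[1, 0, 1, 0]
Event 3: SEND 3->1: VV[3][3]++ -> VV[3]=[0, 0, 0, 2], msg_vec=[0, 0, 0, 2]; VV[1]=max(VV[1],msg_vec) then VV[1][1]++ -> VV[1]=[0, 2, 0, 2]
Event 4: LOCAL 3: VV[3][3]++ -> VV[3]=[0, 0, 0, 3]
Event 5: LOCAL 1: VV[1][1]++ -> VV[1]=[0, 3, 0, 2]
Event 6: LOCAL 0: VV[0][0]++ -> VV[0]=[2, 0, 1, 0]
Event 7: SEND 0->3: VV[0][0]++ -> VV[0]=[3, 0, 1, 0], msg_vec=[3, 0, 1, 0]; VV[3]=max(VV[3],msg_vec) then VV[3][3]++ -> VV[3]=[3, 0, 1, 4]
Event 5 stamp: [0, 3, 0, 2]
Event 6 stamp: [2, 0, 1, 0]
[0, 3, 0, 2] <= [2, 0, 1, 0]? False
[2, 0, 1, 0] <= [0, 3, 0, 2]? False
Relation: concurrent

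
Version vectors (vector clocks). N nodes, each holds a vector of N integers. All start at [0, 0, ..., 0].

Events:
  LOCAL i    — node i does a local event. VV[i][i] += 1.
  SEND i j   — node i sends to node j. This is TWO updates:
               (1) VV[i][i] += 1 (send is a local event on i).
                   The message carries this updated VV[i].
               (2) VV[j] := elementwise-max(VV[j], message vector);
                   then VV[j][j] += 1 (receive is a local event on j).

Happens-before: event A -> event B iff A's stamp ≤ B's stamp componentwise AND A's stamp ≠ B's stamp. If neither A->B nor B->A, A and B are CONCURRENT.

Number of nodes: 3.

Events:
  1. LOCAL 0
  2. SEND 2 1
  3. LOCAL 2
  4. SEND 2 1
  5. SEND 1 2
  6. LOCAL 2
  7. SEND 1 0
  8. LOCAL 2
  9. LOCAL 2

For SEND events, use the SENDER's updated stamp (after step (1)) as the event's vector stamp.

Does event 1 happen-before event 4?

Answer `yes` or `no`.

Answer: no

Derivation:
Initial: VV[0]=[0, 0, 0]
Initial: VV[1]=[0, 0, 0]
Initial: VV[2]=[0, 0, 0]
Event 1: LOCAL 0: VV[0][0]++ -> VV[0]=[1, 0, 0]
Event 2: SEND 2->1: VV[2][2]++ -> VV[2]=[0, 0, 1], msg_vec=[0, 0, 1]; VV[1]=max(VV[1],msg_vec) then VV[1][1]++ -> VV[1]=[0, 1, 1]
Event 3: LOCAL 2: VV[2][2]++ -> VV[2]=[0, 0, 2]
Event 4: SEND 2->1: VV[2][2]++ -> VV[2]=[0, 0, 3], msg_vec=[0, 0, 3]; VV[1]=max(VV[1],msg_vec) then VV[1][1]++ -> VV[1]=[0, 2, 3]
Event 5: SEND 1->2: VV[1][1]++ -> VV[1]=[0, 3, 3], msg_vec=[0, 3, 3]; VV[2]=max(VV[2],msg_vec) then VV[2][2]++ -> VV[2]=[0, 3, 4]
Event 6: LOCAL 2: VV[2][2]++ -> VV[2]=[0, 3, 5]
Event 7: SEND 1->0: VV[1][1]++ -> VV[1]=[0, 4, 3], msg_vec=[0, 4, 3]; VV[0]=max(VV[0],msg_vec) then VV[0][0]++ -> VV[0]=[2, 4, 3]
Event 8: LOCAL 2: VV[2][2]++ -> VV[2]=[0, 3, 6]
Event 9: LOCAL 2: VV[2][2]++ -> VV[2]=[0, 3, 7]
Event 1 stamp: [1, 0, 0]
Event 4 stamp: [0, 0, 3]
[1, 0, 0] <= [0, 0, 3]? False. Equal? False. Happens-before: False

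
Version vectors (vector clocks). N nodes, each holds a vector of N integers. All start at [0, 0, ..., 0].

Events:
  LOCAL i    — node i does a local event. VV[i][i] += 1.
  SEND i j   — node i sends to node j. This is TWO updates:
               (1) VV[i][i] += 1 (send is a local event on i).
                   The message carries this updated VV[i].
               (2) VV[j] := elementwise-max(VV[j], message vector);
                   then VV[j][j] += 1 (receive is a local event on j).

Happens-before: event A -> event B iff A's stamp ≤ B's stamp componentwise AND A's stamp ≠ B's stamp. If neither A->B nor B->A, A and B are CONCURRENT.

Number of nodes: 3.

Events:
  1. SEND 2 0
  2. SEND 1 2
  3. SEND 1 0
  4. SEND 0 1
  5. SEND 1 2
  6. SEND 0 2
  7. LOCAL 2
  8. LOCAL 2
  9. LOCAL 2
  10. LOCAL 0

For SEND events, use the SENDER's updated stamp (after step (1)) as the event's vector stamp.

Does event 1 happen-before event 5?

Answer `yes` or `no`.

Answer: yes

Derivation:
Initial: VV[0]=[0, 0, 0]
Initial: VV[1]=[0, 0, 0]
Initial: VV[2]=[0, 0, 0]
Event 1: SEND 2->0: VV[2][2]++ -> VV[2]=[0, 0, 1], msg_vec=[0, 0, 1]; VV[0]=max(VV[0],msg_vec) then VV[0][0]++ -> VV[0]=[1, 0, 1]
Event 2: SEND 1->2: VV[1][1]++ -> VV[1]=[0, 1, 0], msg_vec=[0, 1, 0]; VV[2]=max(VV[2],msg_vec) then VV[2][2]++ -> VV[2]=[0, 1, 2]
Event 3: SEND 1->0: VV[1][1]++ -> VV[1]=[0, 2, 0], msg_vec=[0, 2, 0]; VV[0]=max(VV[0],msg_vec) then VV[0][0]++ -> VV[0]=[2, 2, 1]
Event 4: SEND 0->1: VV[0][0]++ -> VV[0]=[3, 2, 1], msg_vec=[3, 2, 1]; VV[1]=max(VV[1],msg_vec) then VV[1][1]++ -> VV[1]=[3, 3, 1]
Event 5: SEND 1->2: VV[1][1]++ -> VV[1]=[3, 4, 1], msg_vec=[3, 4, 1]; VV[2]=max(VV[2],msg_vec) then VV[2][2]++ -> VV[2]=[3, 4, 3]
Event 6: SEND 0->2: VV[0][0]++ -> VV[0]=[4, 2, 1], msg_vec=[4, 2, 1]; VV[2]=max(VV[2],msg_vec) then VV[2][2]++ -> VV[2]=[4, 4, 4]
Event 7: LOCAL 2: VV[2][2]++ -> VV[2]=[4, 4, 5]
Event 8: LOCAL 2: VV[2][2]++ -> VV[2]=[4, 4, 6]
Event 9: LOCAL 2: VV[2][2]++ -> VV[2]=[4, 4, 7]
Event 10: LOCAL 0: VV[0][0]++ -> VV[0]=[5, 2, 1]
Event 1 stamp: [0, 0, 1]
Event 5 stamp: [3, 4, 1]
[0, 0, 1] <= [3, 4, 1]? True. Equal? False. Happens-before: True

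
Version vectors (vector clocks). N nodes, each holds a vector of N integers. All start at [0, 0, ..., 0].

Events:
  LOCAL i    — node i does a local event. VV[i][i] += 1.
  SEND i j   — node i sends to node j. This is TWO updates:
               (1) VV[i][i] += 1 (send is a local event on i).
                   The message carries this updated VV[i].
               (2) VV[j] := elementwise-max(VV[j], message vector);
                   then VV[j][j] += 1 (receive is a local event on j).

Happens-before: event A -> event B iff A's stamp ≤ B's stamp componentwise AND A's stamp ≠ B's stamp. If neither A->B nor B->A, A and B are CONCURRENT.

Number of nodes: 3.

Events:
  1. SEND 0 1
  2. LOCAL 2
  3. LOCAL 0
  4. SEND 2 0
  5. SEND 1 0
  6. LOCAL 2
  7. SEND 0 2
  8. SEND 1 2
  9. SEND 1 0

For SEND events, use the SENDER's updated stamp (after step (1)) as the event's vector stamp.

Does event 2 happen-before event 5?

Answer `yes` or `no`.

Answer: no

Derivation:
Initial: VV[0]=[0, 0, 0]
Initial: VV[1]=[0, 0, 0]
Initial: VV[2]=[0, 0, 0]
Event 1: SEND 0->1: VV[0][0]++ -> VV[0]=[1, 0, 0], msg_vec=[1, 0, 0]; VV[1]=max(VV[1],msg_vec) then VV[1][1]++ -> VV[1]=[1, 1, 0]
Event 2: LOCAL 2: VV[2][2]++ -> VV[2]=[0, 0, 1]
Event 3: LOCAL 0: VV[0][0]++ -> VV[0]=[2, 0, 0]
Event 4: SEND 2->0: VV[2][2]++ -> VV[2]=[0, 0, 2], msg_vec=[0, 0, 2]; VV[0]=max(VV[0],msg_vec) then VV[0][0]++ -> VV[0]=[3, 0, 2]
Event 5: SEND 1->0: VV[1][1]++ -> VV[1]=[1, 2, 0], msg_vec=[1, 2, 0]; VV[0]=max(VV[0],msg_vec) then VV[0][0]++ -> VV[0]=[4, 2, 2]
Event 6: LOCAL 2: VV[2][2]++ -> VV[2]=[0, 0, 3]
Event 7: SEND 0->2: VV[0][0]++ -> VV[0]=[5, 2, 2], msg_vec=[5, 2, 2]; VV[2]=max(VV[2],msg_vec) then VV[2][2]++ -> VV[2]=[5, 2, 4]
Event 8: SEND 1->2: VV[1][1]++ -> VV[1]=[1, 3, 0], msg_vec=[1, 3, 0]; VV[2]=max(VV[2],msg_vec) then VV[2][2]++ -> VV[2]=[5, 3, 5]
Event 9: SEND 1->0: VV[1][1]++ -> VV[1]=[1, 4, 0], msg_vec=[1, 4, 0]; VV[0]=max(VV[0],msg_vec) then VV[0][0]++ -> VV[0]=[6, 4, 2]
Event 2 stamp: [0, 0, 1]
Event 5 stamp: [1, 2, 0]
[0, 0, 1] <= [1, 2, 0]? False. Equal? False. Happens-before: False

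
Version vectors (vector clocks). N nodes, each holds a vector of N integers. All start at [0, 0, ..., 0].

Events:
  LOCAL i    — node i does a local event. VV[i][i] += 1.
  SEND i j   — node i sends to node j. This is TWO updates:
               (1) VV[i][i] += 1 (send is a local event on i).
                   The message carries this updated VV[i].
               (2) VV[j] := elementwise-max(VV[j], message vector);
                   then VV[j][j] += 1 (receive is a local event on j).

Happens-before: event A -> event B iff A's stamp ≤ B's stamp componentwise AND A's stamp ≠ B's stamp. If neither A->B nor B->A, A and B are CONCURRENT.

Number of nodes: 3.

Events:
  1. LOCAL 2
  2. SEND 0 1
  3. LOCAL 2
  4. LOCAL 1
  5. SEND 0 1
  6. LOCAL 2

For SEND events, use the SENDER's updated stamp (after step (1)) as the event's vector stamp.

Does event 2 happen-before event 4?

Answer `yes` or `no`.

Initial: VV[0]=[0, 0, 0]
Initial: VV[1]=[0, 0, 0]
Initial: VV[2]=[0, 0, 0]
Event 1: LOCAL 2: VV[2][2]++ -> VV[2]=[0, 0, 1]
Event 2: SEND 0->1: VV[0][0]++ -> VV[0]=[1, 0, 0], msg_vec=[1, 0, 0]; VV[1]=max(VV[1],msg_vec) then VV[1][1]++ -> VV[1]=[1, 1, 0]
Event 3: LOCAL 2: VV[2][2]++ -> VV[2]=[0, 0, 2]
Event 4: LOCAL 1: VV[1][1]++ -> VV[1]=[1, 2, 0]
Event 5: SEND 0->1: VV[0][0]++ -> VV[0]=[2, 0, 0], msg_vec=[2, 0, 0]; VV[1]=max(VV[1],msg_vec) then VV[1][1]++ -> VV[1]=[2, 3, 0]
Event 6: LOCAL 2: VV[2][2]++ -> VV[2]=[0, 0, 3]
Event 2 stamp: [1, 0, 0]
Event 4 stamp: [1, 2, 0]
[1, 0, 0] <= [1, 2, 0]? True. Equal? False. Happens-before: True

Answer: yes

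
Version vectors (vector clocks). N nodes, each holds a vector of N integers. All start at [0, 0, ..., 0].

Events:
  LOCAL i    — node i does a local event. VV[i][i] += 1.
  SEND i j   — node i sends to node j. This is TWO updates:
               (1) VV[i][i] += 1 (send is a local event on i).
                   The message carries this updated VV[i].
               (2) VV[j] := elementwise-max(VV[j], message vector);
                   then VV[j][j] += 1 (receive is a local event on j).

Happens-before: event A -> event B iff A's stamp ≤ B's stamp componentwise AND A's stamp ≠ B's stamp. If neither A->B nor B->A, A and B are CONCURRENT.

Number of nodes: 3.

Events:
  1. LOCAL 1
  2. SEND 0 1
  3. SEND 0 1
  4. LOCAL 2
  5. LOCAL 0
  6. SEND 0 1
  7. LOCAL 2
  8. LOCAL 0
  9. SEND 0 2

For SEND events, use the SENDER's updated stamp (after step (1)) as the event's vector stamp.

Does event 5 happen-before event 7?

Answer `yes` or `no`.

Answer: no

Derivation:
Initial: VV[0]=[0, 0, 0]
Initial: VV[1]=[0, 0, 0]
Initial: VV[2]=[0, 0, 0]
Event 1: LOCAL 1: VV[1][1]++ -> VV[1]=[0, 1, 0]
Event 2: SEND 0->1: VV[0][0]++ -> VV[0]=[1, 0, 0], msg_vec=[1, 0, 0]; VV[1]=max(VV[1],msg_vec) then VV[1][1]++ -> VV[1]=[1, 2, 0]
Event 3: SEND 0->1: VV[0][0]++ -> VV[0]=[2, 0, 0], msg_vec=[2, 0, 0]; VV[1]=max(VV[1],msg_vec) then VV[1][1]++ -> VV[1]=[2, 3, 0]
Event 4: LOCAL 2: VV[2][2]++ -> VV[2]=[0, 0, 1]
Event 5: LOCAL 0: VV[0][0]++ -> VV[0]=[3, 0, 0]
Event 6: SEND 0->1: VV[0][0]++ -> VV[0]=[4, 0, 0], msg_vec=[4, 0, 0]; VV[1]=max(VV[1],msg_vec) then VV[1][1]++ -> VV[1]=[4, 4, 0]
Event 7: LOCAL 2: VV[2][2]++ -> VV[2]=[0, 0, 2]
Event 8: LOCAL 0: VV[0][0]++ -> VV[0]=[5, 0, 0]
Event 9: SEND 0->2: VV[0][0]++ -> VV[0]=[6, 0, 0], msg_vec=[6, 0, 0]; VV[2]=max(VV[2],msg_vec) then VV[2][2]++ -> VV[2]=[6, 0, 3]
Event 5 stamp: [3, 0, 0]
Event 7 stamp: [0, 0, 2]
[3, 0, 0] <= [0, 0, 2]? False. Equal? False. Happens-before: False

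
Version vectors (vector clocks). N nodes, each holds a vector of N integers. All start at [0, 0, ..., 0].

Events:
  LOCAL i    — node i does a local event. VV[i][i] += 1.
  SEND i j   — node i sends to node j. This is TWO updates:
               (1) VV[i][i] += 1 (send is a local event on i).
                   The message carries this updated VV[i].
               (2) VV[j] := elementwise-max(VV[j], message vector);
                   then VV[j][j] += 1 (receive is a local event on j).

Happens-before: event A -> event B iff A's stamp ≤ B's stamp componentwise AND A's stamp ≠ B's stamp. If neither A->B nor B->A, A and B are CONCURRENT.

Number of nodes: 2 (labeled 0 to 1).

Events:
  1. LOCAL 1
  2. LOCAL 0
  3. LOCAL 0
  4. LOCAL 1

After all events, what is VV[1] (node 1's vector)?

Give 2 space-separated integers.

Answer: 0 2

Derivation:
Initial: VV[0]=[0, 0]
Initial: VV[1]=[0, 0]
Event 1: LOCAL 1: VV[1][1]++ -> VV[1]=[0, 1]
Event 2: LOCAL 0: VV[0][0]++ -> VV[0]=[1, 0]
Event 3: LOCAL 0: VV[0][0]++ -> VV[0]=[2, 0]
Event 4: LOCAL 1: VV[1][1]++ -> VV[1]=[0, 2]
Final vectors: VV[0]=[2, 0]; VV[1]=[0, 2]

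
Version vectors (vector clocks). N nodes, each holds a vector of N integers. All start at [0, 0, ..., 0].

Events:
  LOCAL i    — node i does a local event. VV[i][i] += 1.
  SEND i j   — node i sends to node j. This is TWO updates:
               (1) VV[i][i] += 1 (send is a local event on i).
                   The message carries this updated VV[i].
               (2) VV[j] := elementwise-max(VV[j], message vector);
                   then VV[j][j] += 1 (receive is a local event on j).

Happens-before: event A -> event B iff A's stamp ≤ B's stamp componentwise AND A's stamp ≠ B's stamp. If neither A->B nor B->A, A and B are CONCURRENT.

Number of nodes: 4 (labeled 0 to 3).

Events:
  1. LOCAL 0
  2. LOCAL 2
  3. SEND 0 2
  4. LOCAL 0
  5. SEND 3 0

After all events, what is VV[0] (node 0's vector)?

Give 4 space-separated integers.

Initial: VV[0]=[0, 0, 0, 0]
Initial: VV[1]=[0, 0, 0, 0]
Initial: VV[2]=[0, 0, 0, 0]
Initial: VV[3]=[0, 0, 0, 0]
Event 1: LOCAL 0: VV[0][0]++ -> VV[0]=[1, 0, 0, 0]
Event 2: LOCAL 2: VV[2][2]++ -> VV[2]=[0, 0, 1, 0]
Event 3: SEND 0->2: VV[0][0]++ -> VV[0]=[2, 0, 0, 0], msg_vec=[2, 0, 0, 0]; VV[2]=max(VV[2],msg_vec) then VV[2][2]++ -> VV[2]=[2, 0, 2, 0]
Event 4: LOCAL 0: VV[0][0]++ -> VV[0]=[3, 0, 0, 0]
Event 5: SEND 3->0: VV[3][3]++ -> VV[3]=[0, 0, 0, 1], msg_vec=[0, 0, 0, 1]; VV[0]=max(VV[0],msg_vec) then VV[0][0]++ -> VV[0]=[4, 0, 0, 1]
Final vectors: VV[0]=[4, 0, 0, 1]; VV[1]=[0, 0, 0, 0]; VV[2]=[2, 0, 2, 0]; VV[3]=[0, 0, 0, 1]

Answer: 4 0 0 1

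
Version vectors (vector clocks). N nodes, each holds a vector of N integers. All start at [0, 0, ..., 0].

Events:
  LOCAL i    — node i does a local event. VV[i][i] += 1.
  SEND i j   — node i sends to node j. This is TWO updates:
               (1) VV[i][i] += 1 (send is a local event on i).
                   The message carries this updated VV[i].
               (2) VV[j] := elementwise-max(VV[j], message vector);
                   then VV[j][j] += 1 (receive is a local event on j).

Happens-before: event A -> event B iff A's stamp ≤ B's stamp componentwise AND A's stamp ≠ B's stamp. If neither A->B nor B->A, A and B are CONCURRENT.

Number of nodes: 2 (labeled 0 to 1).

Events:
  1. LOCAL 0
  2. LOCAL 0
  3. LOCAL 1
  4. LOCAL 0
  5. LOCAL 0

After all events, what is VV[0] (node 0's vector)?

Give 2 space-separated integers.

Initial: VV[0]=[0, 0]
Initial: VV[1]=[0, 0]
Event 1: LOCAL 0: VV[0][0]++ -> VV[0]=[1, 0]
Event 2: LOCAL 0: VV[0][0]++ -> VV[0]=[2, 0]
Event 3: LOCAL 1: VV[1][1]++ -> VV[1]=[0, 1]
Event 4: LOCAL 0: VV[0][0]++ -> VV[0]=[3, 0]
Event 5: LOCAL 0: VV[0][0]++ -> VV[0]=[4, 0]
Final vectors: VV[0]=[4, 0]; VV[1]=[0, 1]

Answer: 4 0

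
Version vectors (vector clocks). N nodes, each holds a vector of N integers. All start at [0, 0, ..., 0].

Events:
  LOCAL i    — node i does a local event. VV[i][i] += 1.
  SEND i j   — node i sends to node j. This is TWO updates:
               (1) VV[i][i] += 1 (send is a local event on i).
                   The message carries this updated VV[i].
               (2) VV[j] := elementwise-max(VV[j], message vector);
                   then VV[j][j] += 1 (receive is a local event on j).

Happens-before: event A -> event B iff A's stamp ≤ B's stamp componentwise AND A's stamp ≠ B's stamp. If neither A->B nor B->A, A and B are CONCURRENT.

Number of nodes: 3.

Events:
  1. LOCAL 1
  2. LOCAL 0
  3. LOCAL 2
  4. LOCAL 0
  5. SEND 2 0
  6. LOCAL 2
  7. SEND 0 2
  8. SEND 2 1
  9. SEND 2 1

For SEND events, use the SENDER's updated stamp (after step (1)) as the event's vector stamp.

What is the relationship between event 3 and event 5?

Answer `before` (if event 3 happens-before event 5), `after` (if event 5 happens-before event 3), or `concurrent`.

Initial: VV[0]=[0, 0, 0]
Initial: VV[1]=[0, 0, 0]
Initial: VV[2]=[0, 0, 0]
Event 1: LOCAL 1: VV[1][1]++ -> VV[1]=[0, 1, 0]
Event 2: LOCAL 0: VV[0][0]++ -> VV[0]=[1, 0, 0]
Event 3: LOCAL 2: VV[2][2]++ -> VV[2]=[0, 0, 1]
Event 4: LOCAL 0: VV[0][0]++ -> VV[0]=[2, 0, 0]
Event 5: SEND 2->0: VV[2][2]++ -> VV[2]=[0, 0, 2], msg_vec=[0, 0, 2]; VV[0]=max(VV[0],msg_vec) then VV[0][0]++ -> VV[0]=[3, 0, 2]
Event 6: LOCAL 2: VV[2][2]++ -> VV[2]=[0, 0, 3]
Event 7: SEND 0->2: VV[0][0]++ -> VV[0]=[4, 0, 2], msg_vec=[4, 0, 2]; VV[2]=max(VV[2],msg_vec) then VV[2][2]++ -> VV[2]=[4, 0, 4]
Event 8: SEND 2->1: VV[2][2]++ -> VV[2]=[4, 0, 5], msg_vec=[4, 0, 5]; VV[1]=max(VV[1],msg_vec) then VV[1][1]++ -> VV[1]=[4, 2, 5]
Event 9: SEND 2->1: VV[2][2]++ -> VV[2]=[4, 0, 6], msg_vec=[4, 0, 6]; VV[1]=max(VV[1],msg_vec) then VV[1][1]++ -> VV[1]=[4, 3, 6]
Event 3 stamp: [0, 0, 1]
Event 5 stamp: [0, 0, 2]
[0, 0, 1] <= [0, 0, 2]? True
[0, 0, 2] <= [0, 0, 1]? False
Relation: before

Answer: before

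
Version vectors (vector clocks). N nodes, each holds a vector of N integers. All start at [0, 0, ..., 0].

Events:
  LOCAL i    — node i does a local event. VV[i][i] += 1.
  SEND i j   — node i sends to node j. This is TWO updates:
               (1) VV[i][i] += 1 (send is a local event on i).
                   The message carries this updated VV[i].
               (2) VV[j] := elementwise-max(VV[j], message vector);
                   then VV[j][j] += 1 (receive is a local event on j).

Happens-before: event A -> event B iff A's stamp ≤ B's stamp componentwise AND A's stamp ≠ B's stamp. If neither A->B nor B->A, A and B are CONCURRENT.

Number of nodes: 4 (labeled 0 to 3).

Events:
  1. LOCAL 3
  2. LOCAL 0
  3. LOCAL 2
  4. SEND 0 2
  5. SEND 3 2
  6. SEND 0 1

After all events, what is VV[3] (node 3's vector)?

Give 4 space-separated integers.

Initial: VV[0]=[0, 0, 0, 0]
Initial: VV[1]=[0, 0, 0, 0]
Initial: VV[2]=[0, 0, 0, 0]
Initial: VV[3]=[0, 0, 0, 0]
Event 1: LOCAL 3: VV[3][3]++ -> VV[3]=[0, 0, 0, 1]
Event 2: LOCAL 0: VV[0][0]++ -> VV[0]=[1, 0, 0, 0]
Event 3: LOCAL 2: VV[2][2]++ -> VV[2]=[0, 0, 1, 0]
Event 4: SEND 0->2: VV[0][0]++ -> VV[0]=[2, 0, 0, 0], msg_vec=[2, 0, 0, 0]; VV[2]=max(VV[2],msg_vec) then VV[2][2]++ -> VV[2]=[2, 0, 2, 0]
Event 5: SEND 3->2: VV[3][3]++ -> VV[3]=[0, 0, 0, 2], msg_vec=[0, 0, 0, 2]; VV[2]=max(VV[2],msg_vec) then VV[2][2]++ -> VV[2]=[2, 0, 3, 2]
Event 6: SEND 0->1: VV[0][0]++ -> VV[0]=[3, 0, 0, 0], msg_vec=[3, 0, 0, 0]; VV[1]=max(VV[1],msg_vec) then VV[1][1]++ -> VV[1]=[3, 1, 0, 0]
Final vectors: VV[0]=[3, 0, 0, 0]; VV[1]=[3, 1, 0, 0]; VV[2]=[2, 0, 3, 2]; VV[3]=[0, 0, 0, 2]

Answer: 0 0 0 2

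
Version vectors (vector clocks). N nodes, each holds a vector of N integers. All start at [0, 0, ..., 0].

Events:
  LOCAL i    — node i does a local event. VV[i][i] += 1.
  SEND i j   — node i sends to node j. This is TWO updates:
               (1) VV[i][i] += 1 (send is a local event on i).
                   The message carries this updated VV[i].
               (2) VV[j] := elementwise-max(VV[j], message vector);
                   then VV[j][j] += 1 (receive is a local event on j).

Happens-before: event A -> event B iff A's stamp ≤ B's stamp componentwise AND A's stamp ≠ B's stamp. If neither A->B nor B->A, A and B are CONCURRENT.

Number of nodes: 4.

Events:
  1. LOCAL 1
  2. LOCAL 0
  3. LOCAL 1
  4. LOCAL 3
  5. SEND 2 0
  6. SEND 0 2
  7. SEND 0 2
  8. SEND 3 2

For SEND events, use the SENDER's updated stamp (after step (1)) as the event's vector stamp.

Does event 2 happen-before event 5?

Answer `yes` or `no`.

Answer: no

Derivation:
Initial: VV[0]=[0, 0, 0, 0]
Initial: VV[1]=[0, 0, 0, 0]
Initial: VV[2]=[0, 0, 0, 0]
Initial: VV[3]=[0, 0, 0, 0]
Event 1: LOCAL 1: VV[1][1]++ -> VV[1]=[0, 1, 0, 0]
Event 2: LOCAL 0: VV[0][0]++ -> VV[0]=[1, 0, 0, 0]
Event 3: LOCAL 1: VV[1][1]++ -> VV[1]=[0, 2, 0, 0]
Event 4: LOCAL 3: VV[3][3]++ -> VV[3]=[0, 0, 0, 1]
Event 5: SEND 2->0: VV[2][2]++ -> VV[2]=[0, 0, 1, 0], msg_vec=[0, 0, 1, 0]; VV[0]=max(VV[0],msg_vec) then VV[0][0]++ -> VV[0]=[2, 0, 1, 0]
Event 6: SEND 0->2: VV[0][0]++ -> VV[0]=[3, 0, 1, 0], msg_vec=[3, 0, 1, 0]; VV[2]=max(VV[2],msg_vec) then VV[2][2]++ -> VV[2]=[3, 0, 2, 0]
Event 7: SEND 0->2: VV[0][0]++ -> VV[0]=[4, 0, 1, 0], msg_vec=[4, 0, 1, 0]; VV[2]=max(VV[2],msg_vec) then VV[2][2]++ -> VV[2]=[4, 0, 3, 0]
Event 8: SEND 3->2: VV[3][3]++ -> VV[3]=[0, 0, 0, 2], msg_vec=[0, 0, 0, 2]; VV[2]=max(VV[2],msg_vec) then VV[2][2]++ -> VV[2]=[4, 0, 4, 2]
Event 2 stamp: [1, 0, 0, 0]
Event 5 stamp: [0, 0, 1, 0]
[1, 0, 0, 0] <= [0, 0, 1, 0]? False. Equal? False. Happens-before: False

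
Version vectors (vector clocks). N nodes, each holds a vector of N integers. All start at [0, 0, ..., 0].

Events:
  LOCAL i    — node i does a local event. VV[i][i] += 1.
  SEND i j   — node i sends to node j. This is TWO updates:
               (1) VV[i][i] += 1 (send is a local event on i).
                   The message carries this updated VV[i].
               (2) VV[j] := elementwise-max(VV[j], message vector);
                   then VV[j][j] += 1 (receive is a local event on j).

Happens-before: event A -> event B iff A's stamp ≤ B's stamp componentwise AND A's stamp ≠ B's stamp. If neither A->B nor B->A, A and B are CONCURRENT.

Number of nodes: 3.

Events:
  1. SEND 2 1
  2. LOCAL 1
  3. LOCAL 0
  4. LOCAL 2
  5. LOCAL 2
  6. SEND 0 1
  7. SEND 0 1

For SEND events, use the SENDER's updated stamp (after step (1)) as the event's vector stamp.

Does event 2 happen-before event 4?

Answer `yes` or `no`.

Answer: no

Derivation:
Initial: VV[0]=[0, 0, 0]
Initial: VV[1]=[0, 0, 0]
Initial: VV[2]=[0, 0, 0]
Event 1: SEND 2->1: VV[2][2]++ -> VV[2]=[0, 0, 1], msg_vec=[0, 0, 1]; VV[1]=max(VV[1],msg_vec) then VV[1][1]++ -> VV[1]=[0, 1, 1]
Event 2: LOCAL 1: VV[1][1]++ -> VV[1]=[0, 2, 1]
Event 3: LOCAL 0: VV[0][0]++ -> VV[0]=[1, 0, 0]
Event 4: LOCAL 2: VV[2][2]++ -> VV[2]=[0, 0, 2]
Event 5: LOCAL 2: VV[2][2]++ -> VV[2]=[0, 0, 3]
Event 6: SEND 0->1: VV[0][0]++ -> VV[0]=[2, 0, 0], msg_vec=[2, 0, 0]; VV[1]=max(VV[1],msg_vec) then VV[1][1]++ -> VV[1]=[2, 3, 1]
Event 7: SEND 0->1: VV[0][0]++ -> VV[0]=[3, 0, 0], msg_vec=[3, 0, 0]; VV[1]=max(VV[1],msg_vec) then VV[1][1]++ -> VV[1]=[3, 4, 1]
Event 2 stamp: [0, 2, 1]
Event 4 stamp: [0, 0, 2]
[0, 2, 1] <= [0, 0, 2]? False. Equal? False. Happens-before: False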